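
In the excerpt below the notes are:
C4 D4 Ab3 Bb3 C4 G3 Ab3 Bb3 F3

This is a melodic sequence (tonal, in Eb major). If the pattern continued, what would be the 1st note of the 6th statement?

The unit is 3 notes. Position-1 pitches of the 3 shown cells: C4, Bb3, Ab3.
Carrying that down a 2nd forward: G3 → F3 → Eb3.

Eb3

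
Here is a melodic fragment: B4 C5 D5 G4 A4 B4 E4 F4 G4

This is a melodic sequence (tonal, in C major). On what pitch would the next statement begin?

Unit = 3 notes; the statements start on B4, G4, E4, moving down a 3rd each time.
The next head, down a 3rd from E4, is C4.

C4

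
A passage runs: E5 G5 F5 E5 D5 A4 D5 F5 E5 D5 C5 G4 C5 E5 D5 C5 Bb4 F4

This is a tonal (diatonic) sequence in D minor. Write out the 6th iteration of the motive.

G4 Bb4 A4 G4 F4 C4

The 6-note cells begin on E5, D5, C5 — each down a 2nd from the last.
Carrying on: Bb4 → A4 → G4.
Statement 6 starts on G4 and keeps the same diatonic contour: G4 Bb4 A4 G4 F4 C4.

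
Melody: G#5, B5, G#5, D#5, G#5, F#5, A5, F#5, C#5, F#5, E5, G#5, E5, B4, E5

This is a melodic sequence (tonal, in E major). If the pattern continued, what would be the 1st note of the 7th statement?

A4

Grouping in 5s, the 1st note of each cell is G#5, F#5, E5.
Carrying that down a 2nd forward: D#5 → C#5 → B4 → A4.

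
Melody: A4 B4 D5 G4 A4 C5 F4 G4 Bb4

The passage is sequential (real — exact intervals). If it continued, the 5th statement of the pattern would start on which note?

The 3-note cells begin on A4, G4, F4 — each down a 2nd from the last.
Continuing: Eb4 → Db4. Statement 5 starts on Db4.

Db4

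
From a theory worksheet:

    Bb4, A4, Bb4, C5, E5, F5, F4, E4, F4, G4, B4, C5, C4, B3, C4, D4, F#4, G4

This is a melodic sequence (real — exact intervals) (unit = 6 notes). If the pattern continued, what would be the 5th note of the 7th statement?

A#2

With 6-note cells, note 5 of each statement runs E5, B4, F#4.
Each moves down a 4th. Continuing: C#4 → G#3 → D#3 → A#2.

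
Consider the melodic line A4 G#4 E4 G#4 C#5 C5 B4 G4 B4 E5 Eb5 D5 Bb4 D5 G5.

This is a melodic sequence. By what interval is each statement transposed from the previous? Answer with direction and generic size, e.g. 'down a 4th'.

Taking 5-note groups, the heads are A4, C5, Eb5: the pattern moves up a 3rd.
From A4 to C5: up a 3rd.

up a 3rd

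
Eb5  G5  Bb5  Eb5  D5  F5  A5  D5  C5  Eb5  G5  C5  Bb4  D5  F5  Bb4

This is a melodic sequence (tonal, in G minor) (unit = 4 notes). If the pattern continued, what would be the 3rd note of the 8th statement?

The unit is 4 notes. Position-3 pitches of the 4 shown cells: Bb5, A5, G5, F5.
Extending down a 2nd: Eb5 → D5 → C5 → Bb4.

Bb4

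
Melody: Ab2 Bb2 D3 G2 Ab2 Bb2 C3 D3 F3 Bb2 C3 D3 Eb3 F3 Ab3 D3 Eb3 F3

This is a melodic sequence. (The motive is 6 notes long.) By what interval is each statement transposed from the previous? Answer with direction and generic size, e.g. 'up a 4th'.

up a 3rd

The 6-note cells begin on Ab2, C3, Eb3 — each up a 3rd from the last.
Ab2 to C3 is up a 3rd.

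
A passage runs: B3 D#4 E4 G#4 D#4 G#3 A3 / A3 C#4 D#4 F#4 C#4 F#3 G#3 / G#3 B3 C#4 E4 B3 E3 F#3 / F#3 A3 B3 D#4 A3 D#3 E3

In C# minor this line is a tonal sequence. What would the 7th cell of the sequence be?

C#3 E3 F#3 A3 E3 A2 B2

With a 7-note motive the entries are B3, A3, G#3, F#3, each down a 2nd from the previous.
Carrying on: E3 → D#3 → C#3.
So cell 7 is C#3 E3 F#3 A3 E3 A2 B2.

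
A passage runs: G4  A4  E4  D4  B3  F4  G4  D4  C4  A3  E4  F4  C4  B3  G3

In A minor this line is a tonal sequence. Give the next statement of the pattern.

D4 E4 B3 A3 F3

The 5-note cells begin on G4, F4, E4 — each down a 2nd from the last.
From D4 the diatonic shape gives D4 E4 B3 A3 F3.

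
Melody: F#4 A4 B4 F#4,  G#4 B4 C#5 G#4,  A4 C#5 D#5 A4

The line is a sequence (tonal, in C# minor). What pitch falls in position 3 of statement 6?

The unit is 4 notes. Position-3 pitches of the 3 shown cells: B4, C#5, D#5.
Extending up a 2nd: E5 → F#5 → G#5.

G#5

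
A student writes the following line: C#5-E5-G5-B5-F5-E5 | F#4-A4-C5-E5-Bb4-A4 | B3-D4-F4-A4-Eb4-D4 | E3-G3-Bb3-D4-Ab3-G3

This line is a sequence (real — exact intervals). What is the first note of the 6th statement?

With a 6-note motive the entries are C#5, F#4, B3, E3, each down a 5th from the previous.
Continuing: A2 → D2. Statement 6 starts on D2.

D2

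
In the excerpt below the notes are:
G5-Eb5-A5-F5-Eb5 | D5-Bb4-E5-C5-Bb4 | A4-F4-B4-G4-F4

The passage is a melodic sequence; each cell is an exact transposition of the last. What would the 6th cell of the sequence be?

F#3 D3 G#3 E3 D3

With a 5-note motive the entries are G5, D5, A4, each down a 4th from the previous.
Extending down a 4th: E4 → B3 → F#3.
Statement 6 starts on F#3 and keeps the same exact contour: F#3 D3 G#3 E3 D3.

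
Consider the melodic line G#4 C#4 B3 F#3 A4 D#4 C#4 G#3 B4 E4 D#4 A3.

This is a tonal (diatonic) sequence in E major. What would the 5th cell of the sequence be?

D#5 G#4 F#4 C#4

The 4-note cells begin on G#4, A4, B4 — each up a 2nd from the last.
Carrying on: C#5 → D#5.
From D#5 the diatonic shape gives D#5 G#4 F#4 C#4.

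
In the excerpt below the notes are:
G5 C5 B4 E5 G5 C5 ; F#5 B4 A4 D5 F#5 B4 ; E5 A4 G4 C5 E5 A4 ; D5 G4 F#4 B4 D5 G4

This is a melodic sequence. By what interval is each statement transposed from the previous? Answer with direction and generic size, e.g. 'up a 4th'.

Taking 6-note groups, the heads are G5, F#5, E5, D5: the pattern moves down a 2nd.
From G5 to F#5: down a 2nd.

down a 2nd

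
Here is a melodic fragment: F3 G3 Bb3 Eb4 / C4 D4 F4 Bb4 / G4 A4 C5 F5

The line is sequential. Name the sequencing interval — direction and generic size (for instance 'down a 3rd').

up a 5th

Unit = 4 notes; the statements start on F3, C4, G4, moving up a 5th each time.
F3 to C4 is up a 5th.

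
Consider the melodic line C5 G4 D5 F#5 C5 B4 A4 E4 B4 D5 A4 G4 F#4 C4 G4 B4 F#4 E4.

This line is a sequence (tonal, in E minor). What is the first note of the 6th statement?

G3

The 6-note cells begin on C5, A4, F#4 — each down a 3rd from the last.
Continuing: D4 → B3 → G3. Statement 6 starts on G3.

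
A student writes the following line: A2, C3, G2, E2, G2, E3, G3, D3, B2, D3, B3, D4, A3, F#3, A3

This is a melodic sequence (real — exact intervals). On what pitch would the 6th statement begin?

Unit = 5 notes; the statements start on A2, E3, B3, moving up a 5th each time.
Extending the heads up a 5th: F#4 → C#5 → G#5.

G#5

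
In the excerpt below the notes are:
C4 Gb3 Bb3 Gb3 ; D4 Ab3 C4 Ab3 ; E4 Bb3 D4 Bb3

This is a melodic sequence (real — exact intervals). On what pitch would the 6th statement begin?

A#4

Taking 4-note groups, the heads are C4, D4, E4: the pattern moves up a 2nd.
Continuing: F#4 → G#4 → A#4. Statement 6 starts on A#4.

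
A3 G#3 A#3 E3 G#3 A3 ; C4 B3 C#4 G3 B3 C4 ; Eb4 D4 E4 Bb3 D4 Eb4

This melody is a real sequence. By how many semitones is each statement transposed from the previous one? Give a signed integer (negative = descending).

3

Taking 6-note groups, the heads are A3, C4, Eb4: the pattern moves up a 3rd.
A3 to C4 spans +3 semitones.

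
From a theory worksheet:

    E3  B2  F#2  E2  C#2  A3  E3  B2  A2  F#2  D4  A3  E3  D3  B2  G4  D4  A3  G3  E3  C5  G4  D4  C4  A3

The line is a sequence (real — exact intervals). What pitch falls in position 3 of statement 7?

C5

Grouping in 5s, the 3rd note of each cell is F#2, B2, E3, A3, D4.
Extending up a 4th: G4 → C5.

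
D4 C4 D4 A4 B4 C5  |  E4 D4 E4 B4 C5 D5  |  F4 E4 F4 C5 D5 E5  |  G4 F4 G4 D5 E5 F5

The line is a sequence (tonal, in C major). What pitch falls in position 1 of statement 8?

With 6-note cells, note 1 of each statement runs D4, E4, F4, G4.
Extending up a 2nd: A4 → B4 → C5 → D5.

D5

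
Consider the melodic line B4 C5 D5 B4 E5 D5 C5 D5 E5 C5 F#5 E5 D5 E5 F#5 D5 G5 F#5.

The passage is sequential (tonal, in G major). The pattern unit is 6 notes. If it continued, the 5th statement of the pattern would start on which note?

Unit = 6 notes; the statements start on B4, C5, D5, moving up a 2nd each time.
Extending the heads up a 2nd: E5 → F#5.

F#5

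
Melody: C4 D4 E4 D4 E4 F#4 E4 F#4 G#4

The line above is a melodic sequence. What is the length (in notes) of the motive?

There are 9 notes; a 3-note unit gives 3 cells:
C4 D4 E4 | D4 E4 F#4 | E4 F#4 G#4
Each cell is the previous one up a 2nd — so the unit is 3 notes.

3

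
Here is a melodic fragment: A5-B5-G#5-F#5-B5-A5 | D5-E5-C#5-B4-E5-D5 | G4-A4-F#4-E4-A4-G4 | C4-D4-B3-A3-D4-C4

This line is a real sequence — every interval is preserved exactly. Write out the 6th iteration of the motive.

Bb2 C3 A2 G2 C3 Bb2

The 6-note cells begin on A5, D5, G4, C4 — each down a 5th from the last.
Extending down a 5th: F3 → Bb2.
Statement 6 starts on Bb2 and keeps the same exact contour: Bb2 C3 A2 G2 C3 Bb2.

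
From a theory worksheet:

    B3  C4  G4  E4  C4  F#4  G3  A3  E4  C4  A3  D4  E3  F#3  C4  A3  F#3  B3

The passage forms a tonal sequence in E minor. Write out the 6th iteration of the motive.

Unit = 6 notes; the statements start on B3, G3, E3, moving down a 3rd each time.
Extending down a 3rd: C3 → A2 → F#2.
Statement 6 starts on F#2 and keeps the same diatonic contour: F#2 G2 D3 B2 G2 C3.

F#2 G2 D3 B2 G2 C3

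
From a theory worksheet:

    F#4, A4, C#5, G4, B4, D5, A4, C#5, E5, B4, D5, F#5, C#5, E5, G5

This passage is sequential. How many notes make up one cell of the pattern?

3

15 notes total. Splitting into 5 groups of 3:
F#4 A4 C#5 | G4 B4 D5 | A4 C#5 E5 | B4 D5 F#5 | C#5 E5 G5
Every group is a transposition up a 2nd of the one before; no shorter unit works.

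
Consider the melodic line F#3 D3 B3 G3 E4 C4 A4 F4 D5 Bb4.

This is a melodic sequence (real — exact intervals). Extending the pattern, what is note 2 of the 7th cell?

Grouping in 2s, the 2nd note of each cell is D3, G3, C4, F4, Bb4.
Carrying that up a 4th forward: Eb5 → Ab5.

Ab5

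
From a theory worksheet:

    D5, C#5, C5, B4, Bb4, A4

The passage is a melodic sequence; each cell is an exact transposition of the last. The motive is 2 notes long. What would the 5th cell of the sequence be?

Unit = 2 notes; the statements start on D5, C5, Bb4, moving down a 2nd each time.
Carrying on: Ab4 → Gb4.
So cell 5 is Gb4 F4.

Gb4 F4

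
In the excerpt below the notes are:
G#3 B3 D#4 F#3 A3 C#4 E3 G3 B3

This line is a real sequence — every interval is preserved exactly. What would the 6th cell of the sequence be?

With a 3-note motive the entries are G#3, F#3, E3, each down a 2nd from the previous.
Extending down a 2nd: D3 → C3 → Bb2.
Statement 6 starts on Bb2 and keeps the same exact contour: Bb2 Db3 F3.

Bb2 Db3 F3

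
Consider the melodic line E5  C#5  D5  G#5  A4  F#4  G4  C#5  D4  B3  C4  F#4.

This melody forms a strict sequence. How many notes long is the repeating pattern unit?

12 notes total. Splitting into 3 groups of 4:
E5 C#5 D5 G#5 | A4 F#4 G4 C#5 | D4 B3 C4 F#4
Every group is a transposition down a 5th of the one before; no shorter unit works.

4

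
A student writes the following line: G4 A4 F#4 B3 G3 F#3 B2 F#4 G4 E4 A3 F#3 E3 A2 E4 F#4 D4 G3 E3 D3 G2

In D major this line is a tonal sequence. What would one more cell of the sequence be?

With a 7-note motive the entries are G4, F#4, E4, each down a 2nd from the previous.
So cell 4 is D4 E4 C#4 F#3 D3 C#3 F#2.

D4 E4 C#4 F#3 D3 C#3 F#2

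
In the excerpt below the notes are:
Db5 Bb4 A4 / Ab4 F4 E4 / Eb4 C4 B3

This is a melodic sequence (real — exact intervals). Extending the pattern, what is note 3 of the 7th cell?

D#2

The unit is 3 notes. Position-3 pitches of the 3 shown cells: A4, E4, B3.
Extending down a 4th: F#3 → C#3 → G#2 → D#2.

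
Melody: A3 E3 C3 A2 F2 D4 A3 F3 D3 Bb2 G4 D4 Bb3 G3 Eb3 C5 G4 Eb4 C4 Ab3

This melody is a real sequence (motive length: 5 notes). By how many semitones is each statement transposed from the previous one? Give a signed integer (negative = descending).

5

With a 5-note motive the entries are A3, D4, G4, C5, each up a 4th from the previous.
A3→D4 is 62 − 57 = 5 semitones.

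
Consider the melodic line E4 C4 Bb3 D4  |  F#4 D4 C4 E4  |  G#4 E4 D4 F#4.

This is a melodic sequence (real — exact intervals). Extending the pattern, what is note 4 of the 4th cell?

The unit is 4 notes. Position-4 pitches of the 3 shown cells: D4, E4, F#4.
From F#4, up a 2nd gives G#4.

G#4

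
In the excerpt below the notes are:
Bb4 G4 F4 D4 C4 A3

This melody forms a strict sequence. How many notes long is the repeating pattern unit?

2

6 notes total. Splitting into 3 groups of 2:
Bb4 G4 | F4 D4 | C4 A3
Each cell is the previous one down a 4th — so the unit is 2 notes.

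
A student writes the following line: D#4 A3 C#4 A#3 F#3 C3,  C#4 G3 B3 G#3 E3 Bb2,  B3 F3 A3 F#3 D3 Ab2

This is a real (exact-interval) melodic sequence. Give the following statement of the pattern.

A3 Eb3 G3 E3 C3 Gb2

Unit = 6 notes; the statements start on D#4, C#4, B3, moving down a 2nd each time.
Statement 4 starts on A3 and keeps the same exact contour: A3 Eb3 G3 E3 C3 Gb2.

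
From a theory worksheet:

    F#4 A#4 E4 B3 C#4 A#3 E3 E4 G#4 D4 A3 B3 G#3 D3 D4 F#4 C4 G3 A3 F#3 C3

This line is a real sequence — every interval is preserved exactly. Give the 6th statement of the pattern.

Ab3 C4 Gb3 Db3 Eb3 C3 Gb2

Taking 7-note groups, the heads are F#4, E4, D4: the pattern moves down a 2nd.
Continuing the starts: C4 → Bb3 → Ab3.
So cell 6 is Ab3 C4 Gb3 Db3 Eb3 C3 Gb2.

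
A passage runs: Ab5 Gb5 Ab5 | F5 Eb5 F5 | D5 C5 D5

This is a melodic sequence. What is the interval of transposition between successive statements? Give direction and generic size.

Unit = 3 notes; the statements start on Ab5, F5, D5, moving down a 3rd each time.
Ab5 to F5 is down a 3rd.

down a 3rd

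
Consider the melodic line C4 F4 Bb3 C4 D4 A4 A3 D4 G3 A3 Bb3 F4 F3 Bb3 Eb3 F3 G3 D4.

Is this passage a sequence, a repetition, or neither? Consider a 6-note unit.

sequence

Each 6-note cell is the previous one transposed down a 3rd.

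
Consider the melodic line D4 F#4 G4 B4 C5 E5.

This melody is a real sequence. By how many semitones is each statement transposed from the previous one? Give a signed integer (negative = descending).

5

The 2-note cells begin on D4, G4, C5 — each up a 4th from the last.
Counting half-steps from D4 to G4: 5.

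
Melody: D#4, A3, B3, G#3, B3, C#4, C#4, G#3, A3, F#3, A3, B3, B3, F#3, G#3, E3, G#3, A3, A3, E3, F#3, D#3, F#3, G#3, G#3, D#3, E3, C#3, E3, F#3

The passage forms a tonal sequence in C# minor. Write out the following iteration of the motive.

F#3 C#3 D#3 B2 D#3 E3

Taking 6-note groups, the heads are D#4, C#4, B3, A3, G#3: the pattern moves down a 2nd.
So cell 6 is F#3 C#3 D#3 B2 D#3 E3.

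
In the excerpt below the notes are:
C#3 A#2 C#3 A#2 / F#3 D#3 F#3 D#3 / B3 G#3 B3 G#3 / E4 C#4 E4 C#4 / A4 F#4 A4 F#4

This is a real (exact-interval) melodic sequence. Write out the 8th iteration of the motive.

With a 4-note motive the entries are C#3, F#3, B3, E4, A4, each up a 4th from the previous.
Carrying on: D5 → G5 → C6.
So cell 8 is C6 A5 C6 A5.

C6 A5 C6 A5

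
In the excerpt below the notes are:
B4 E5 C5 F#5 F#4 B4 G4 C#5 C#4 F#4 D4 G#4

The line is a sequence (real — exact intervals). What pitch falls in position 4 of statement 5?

With 4-note cells, note 4 of each statement runs F#5, C#5, G#4.
Carrying that down a 4th forward: D#4 → A#3.

A#3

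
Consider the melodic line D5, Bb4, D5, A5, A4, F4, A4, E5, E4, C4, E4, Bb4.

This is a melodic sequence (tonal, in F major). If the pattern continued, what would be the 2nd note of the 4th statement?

With 4-note cells, note 2 of each statement runs Bb4, F4, C4.
From C4, down a 4th gives G3.

G3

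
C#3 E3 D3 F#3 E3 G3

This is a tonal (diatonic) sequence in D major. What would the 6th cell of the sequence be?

A3 C#4

Unit = 2 notes; the statements start on C#3, D3, E3, moving up a 2nd each time.
Continuing the starts: F#3 → G3 → A3.
From A3 the diatonic shape gives A3 C#4.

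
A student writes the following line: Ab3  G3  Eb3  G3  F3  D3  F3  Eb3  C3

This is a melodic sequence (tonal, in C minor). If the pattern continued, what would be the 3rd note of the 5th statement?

Ab2

With 3-note cells, note 3 of each statement runs Eb3, D3, C3.
Extending down a 2nd: Bb2 → Ab2.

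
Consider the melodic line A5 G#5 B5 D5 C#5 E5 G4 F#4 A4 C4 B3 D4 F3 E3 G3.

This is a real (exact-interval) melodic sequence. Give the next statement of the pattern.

Bb2 A2 C3

The 3-note cells begin on A5, D5, G4, C4, F3 — each down a 5th from the last.
So cell 6 is Bb2 A2 C3.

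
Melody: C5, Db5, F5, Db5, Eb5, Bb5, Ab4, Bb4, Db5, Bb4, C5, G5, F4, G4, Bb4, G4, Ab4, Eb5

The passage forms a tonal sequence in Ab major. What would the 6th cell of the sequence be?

G3 Ab3 C4 Ab3 Bb3 F4

Unit = 6 notes; the statements start on C5, Ab4, F4, moving down a 3rd each time.
Extending down a 3rd: Db4 → Bb3 → G3.
So cell 6 is G3 Ab3 C4 Ab3 Bb3 F4.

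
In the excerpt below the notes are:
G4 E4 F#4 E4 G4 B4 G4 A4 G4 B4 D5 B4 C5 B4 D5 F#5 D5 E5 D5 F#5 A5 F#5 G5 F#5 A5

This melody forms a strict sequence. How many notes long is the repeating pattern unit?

Try groups of 5 (5 cells in 25 notes):
G4 E4 F#4 E4 G4 | B4 G4 A4 G4 B4 | D5 B4 C5 B4 D5 | F#5 D5 E5 D5 F#5 | A5 F#5 G5 F#5 A5
Each cell is the previous one up a 3rd — so the unit is 5 notes.

5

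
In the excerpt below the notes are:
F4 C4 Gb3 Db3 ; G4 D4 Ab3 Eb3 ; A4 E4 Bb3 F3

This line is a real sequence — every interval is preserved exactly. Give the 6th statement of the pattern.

D#5 A#4 E4 B3

Unit = 4 notes; the statements start on F4, G4, A4, moving up a 2nd each time.
Extending up a 2nd: B4 → C#5 → D#5.
So cell 6 is D#5 A#4 E4 B3.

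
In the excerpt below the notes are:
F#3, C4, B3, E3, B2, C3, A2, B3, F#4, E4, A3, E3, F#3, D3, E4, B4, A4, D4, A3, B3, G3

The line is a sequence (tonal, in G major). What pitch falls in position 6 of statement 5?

A4

Grouping in 7s, the 6th note of each cell is C3, F#3, B3.
Carrying that up a 4th forward: E4 → A4.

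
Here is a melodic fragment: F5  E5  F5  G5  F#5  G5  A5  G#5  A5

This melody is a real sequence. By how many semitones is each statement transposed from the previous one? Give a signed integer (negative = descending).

Unit = 3 notes; the statements start on F5, G5, A5, moving up a 2nd each time.
F5→G5 is 79 − 77 = 2 semitones.

2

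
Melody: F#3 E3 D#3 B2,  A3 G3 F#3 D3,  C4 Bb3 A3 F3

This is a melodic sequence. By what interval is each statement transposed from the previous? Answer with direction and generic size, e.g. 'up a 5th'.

Unit = 4 notes; the statements start on F#3, A3, C4, moving up a 3rd each time.
From F#3 to A3: up a 3rd.

up a 3rd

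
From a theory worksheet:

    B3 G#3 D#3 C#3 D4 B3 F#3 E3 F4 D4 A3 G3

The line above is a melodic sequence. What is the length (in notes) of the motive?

4

12 notes total. Splitting into 3 groups of 4:
B3 G#3 D#3 C#3 | D4 B3 F#3 E3 | F4 D4 A3 G3
Each cell is the previous one up a 3rd — so the unit is 4 notes.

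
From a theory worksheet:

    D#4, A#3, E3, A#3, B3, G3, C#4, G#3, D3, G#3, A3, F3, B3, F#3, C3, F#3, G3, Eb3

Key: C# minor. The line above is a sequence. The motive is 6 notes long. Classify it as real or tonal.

Each cell has the same semitone pattern (-5, -6, 6, 1, -4) — intervals are preserved exactly.
And A#3 lies outside C# minor, so the sequence is real rather than tonal.

real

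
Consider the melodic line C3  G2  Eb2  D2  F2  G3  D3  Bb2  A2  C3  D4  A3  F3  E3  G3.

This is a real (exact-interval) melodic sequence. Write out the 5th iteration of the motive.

Taking 5-note groups, the heads are C3, G3, D4: the pattern moves up a 5th.
Extending up a 5th: A4 → E5.
From E5 the exact shape gives E5 B4 G4 F#4 A4.

E5 B4 G4 F#4 A4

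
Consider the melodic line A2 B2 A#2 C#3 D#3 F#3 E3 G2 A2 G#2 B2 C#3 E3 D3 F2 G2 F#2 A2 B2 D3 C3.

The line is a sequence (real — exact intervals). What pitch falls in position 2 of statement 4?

F2

With 7-note cells, note 2 of each statement runs B2, A2, G2.
Each moves down a 2nd; the next is F2.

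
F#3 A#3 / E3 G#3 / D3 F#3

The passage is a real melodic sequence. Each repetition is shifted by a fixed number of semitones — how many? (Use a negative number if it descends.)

Unit = 2 notes; the statements start on F#3, E3, D3, moving down a 2nd each time.
Counting half-steps from F#3 to E3: -2.

-2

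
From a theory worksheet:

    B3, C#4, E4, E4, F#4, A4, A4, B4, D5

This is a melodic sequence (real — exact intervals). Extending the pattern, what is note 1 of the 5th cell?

With 3-note cells, note 1 of each statement runs B3, E4, A4.
Each moves up a 4th. Continuing: D5 → G5.

G5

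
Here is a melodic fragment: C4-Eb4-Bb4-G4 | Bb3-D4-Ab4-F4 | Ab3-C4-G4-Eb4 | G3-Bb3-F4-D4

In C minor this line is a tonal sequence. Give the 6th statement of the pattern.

The 4-note cells begin on C4, Bb3, Ab3, G3 — each down a 2nd from the last.
Carrying on: F3 → Eb3.
From Eb3 the diatonic shape gives Eb3 G3 D4 Bb3.

Eb3 G3 D4 Bb3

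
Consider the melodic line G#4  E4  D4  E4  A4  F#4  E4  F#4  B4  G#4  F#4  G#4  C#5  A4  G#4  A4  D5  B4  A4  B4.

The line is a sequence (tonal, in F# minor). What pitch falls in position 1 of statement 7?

F#5

The unit is 4 notes. Position-1 pitches of the 5 shown cells: G#4, A4, B4, C#5, D5.
Each moves up a 2nd. Continuing: E5 → F#5.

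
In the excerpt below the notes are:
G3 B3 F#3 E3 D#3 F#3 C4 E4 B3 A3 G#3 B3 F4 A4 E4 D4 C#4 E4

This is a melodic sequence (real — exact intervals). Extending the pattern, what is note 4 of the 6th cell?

F5

Grouping in 6s, the 4th note of each cell is E3, A3, D4.
Extending up a 4th: G4 → C5 → F5.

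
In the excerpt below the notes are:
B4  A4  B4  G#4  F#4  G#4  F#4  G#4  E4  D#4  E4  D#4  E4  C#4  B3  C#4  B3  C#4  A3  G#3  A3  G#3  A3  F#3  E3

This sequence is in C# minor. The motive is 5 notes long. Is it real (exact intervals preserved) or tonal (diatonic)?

tonal

Every note is diatonic to C# minor.
Cell 1 has -3 semitones from note 3 to 4, but cell 2 has -4 — the interval quality changes while the contour stays the same, which is the hallmark of a tonal sequence.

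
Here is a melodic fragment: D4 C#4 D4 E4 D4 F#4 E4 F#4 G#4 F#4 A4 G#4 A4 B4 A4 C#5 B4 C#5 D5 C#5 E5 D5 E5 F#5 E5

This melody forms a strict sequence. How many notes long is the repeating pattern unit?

There are 25 notes; a 5-note unit gives 5 cells:
D4 C#4 D4 E4 D4 | F#4 E4 F#4 G#4 F#4 | A4 G#4 A4 B4 A4 | C#5 B4 C#5 D5 C#5 | E5 D5 E5 F#5 E5
Every group is a transposition up a 3rd of the one before; no shorter unit works.

5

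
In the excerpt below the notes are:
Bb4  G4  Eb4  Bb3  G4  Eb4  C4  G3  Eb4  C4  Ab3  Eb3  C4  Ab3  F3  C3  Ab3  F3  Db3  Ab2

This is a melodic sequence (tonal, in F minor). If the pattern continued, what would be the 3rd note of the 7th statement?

With 4-note cells, note 3 of each statement runs Eb4, C4, Ab3, F3, Db3.
Carrying that down a 3rd forward: Bb2 → G2.

G2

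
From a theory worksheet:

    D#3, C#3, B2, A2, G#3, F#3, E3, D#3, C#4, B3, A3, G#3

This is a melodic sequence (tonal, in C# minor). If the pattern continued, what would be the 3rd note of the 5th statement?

G#4

With 4-note cells, note 3 of each statement runs B2, E3, A3.
Carrying that up a 4th forward: D#4 → G#4.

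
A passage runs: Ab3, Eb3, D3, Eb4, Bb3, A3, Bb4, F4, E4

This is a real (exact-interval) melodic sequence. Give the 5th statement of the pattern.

The 3-note cells begin on Ab3, Eb4, Bb4 — each up a 5th from the last.
Extending up a 5th: F5 → C6.
So cell 5 is C6 G5 F#5.

C6 G5 F#5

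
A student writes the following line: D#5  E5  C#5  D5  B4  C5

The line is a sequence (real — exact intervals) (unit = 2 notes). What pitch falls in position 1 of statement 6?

The unit is 2 notes. Position-1 pitches of the 3 shown cells: D#5, C#5, B4.
Extending down a 2nd: A4 → G4 → F4.

F4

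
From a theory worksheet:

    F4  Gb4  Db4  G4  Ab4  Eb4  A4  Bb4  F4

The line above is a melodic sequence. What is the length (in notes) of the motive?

Try groups of 3 (3 cells in 9 notes):
F4 Gb4 Db4 | G4 Ab4 Eb4 | A4 Bb4 F4
Each cell is the previous one up a 2nd — so the unit is 3 notes.

3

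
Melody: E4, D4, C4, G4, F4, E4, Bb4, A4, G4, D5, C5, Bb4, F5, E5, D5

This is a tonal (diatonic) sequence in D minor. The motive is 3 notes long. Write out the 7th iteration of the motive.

With a 3-note motive the entries are E4, G4, Bb4, D5, F5, each up a 3rd from the previous.
Carrying on: A5 → C6.
Statement 7 starts on C6 and keeps the same diatonic contour: C6 Bb5 A5.

C6 Bb5 A5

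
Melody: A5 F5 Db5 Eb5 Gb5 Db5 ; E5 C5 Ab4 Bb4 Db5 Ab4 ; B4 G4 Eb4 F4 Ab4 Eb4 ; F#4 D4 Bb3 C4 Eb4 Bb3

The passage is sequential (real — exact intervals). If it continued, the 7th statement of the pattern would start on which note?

The 6-note cells begin on A5, E5, B4, F#4 — each down a 4th from the last.
Extending the heads down a 4th: C#4 → G#3 → D#3.

D#3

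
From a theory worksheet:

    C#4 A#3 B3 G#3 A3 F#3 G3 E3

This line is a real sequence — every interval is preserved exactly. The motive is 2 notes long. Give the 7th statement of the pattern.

Db3 Bb2

Unit = 2 notes; the statements start on C#4, B3, A3, G3, moving down a 2nd each time.
Carrying on: F3 → Eb3 → Db3.
From Db3 the exact shape gives Db3 Bb2.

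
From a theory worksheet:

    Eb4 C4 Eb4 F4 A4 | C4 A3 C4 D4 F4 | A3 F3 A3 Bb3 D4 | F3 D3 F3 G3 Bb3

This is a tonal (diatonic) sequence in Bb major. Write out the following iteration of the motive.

D3 Bb2 D3 Eb3 G3

With a 5-note motive the entries are Eb4, C4, A3, F3, each down a 3rd from the previous.
From D3 the diatonic shape gives D3 Bb2 D3 Eb3 G3.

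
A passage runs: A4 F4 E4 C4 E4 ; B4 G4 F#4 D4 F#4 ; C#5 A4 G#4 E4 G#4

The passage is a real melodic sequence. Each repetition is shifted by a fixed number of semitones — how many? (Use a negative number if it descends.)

Taking 5-note groups, the heads are A4, B4, C#5: the pattern moves up a 2nd.
A4 to B4 spans +2 semitones.

2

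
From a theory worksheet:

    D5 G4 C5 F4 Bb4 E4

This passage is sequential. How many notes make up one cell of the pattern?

2

6 notes total. Splitting into 3 groups of 2:
D5 G4 | C5 F4 | Bb4 E4
Every group is a transposition down a 2nd of the one before; no shorter unit works.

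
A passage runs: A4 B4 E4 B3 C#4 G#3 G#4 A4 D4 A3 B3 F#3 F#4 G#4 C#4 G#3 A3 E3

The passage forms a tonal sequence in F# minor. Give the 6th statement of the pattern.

Unit = 6 notes; the statements start on A4, G#4, F#4, moving down a 2nd each time.
Continuing the starts: E4 → D4 → C#4.
From C#4 the diatonic shape gives C#4 D4 G#3 D3 E3 B2.

C#4 D4 G#3 D3 E3 B2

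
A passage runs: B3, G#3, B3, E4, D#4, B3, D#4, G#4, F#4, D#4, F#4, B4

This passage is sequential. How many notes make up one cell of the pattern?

Try groups of 4 (3 cells in 12 notes):
B3 G#3 B3 E4 | D#4 B3 D#4 G#4 | F#4 D#4 F#4 B4
That's a consistent up a 3rd shift per cell, and no other grouping gives one.

4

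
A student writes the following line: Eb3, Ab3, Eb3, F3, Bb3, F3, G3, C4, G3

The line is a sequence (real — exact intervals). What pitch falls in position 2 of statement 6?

F#4

The unit is 3 notes. Position-2 pitches of the 3 shown cells: Ab3, Bb3, C4.
Each moves up a 2nd. Continuing: D4 → E4 → F#4.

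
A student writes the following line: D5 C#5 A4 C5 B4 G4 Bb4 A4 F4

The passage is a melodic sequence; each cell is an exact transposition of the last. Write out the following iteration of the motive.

Unit = 3 notes; the statements start on D5, C5, Bb4, moving down a 2nd each time.
Statement 4 starts on Ab4 and keeps the same exact contour: Ab4 G4 Eb4.

Ab4 G4 Eb4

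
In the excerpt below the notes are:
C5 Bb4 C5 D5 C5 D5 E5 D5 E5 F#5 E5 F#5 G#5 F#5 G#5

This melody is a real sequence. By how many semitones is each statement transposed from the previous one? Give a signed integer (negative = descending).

With a 3-note motive the entries are C5, D5, E5, F#5, G#5, each up a 2nd from the previous.
Counting half-steps from C5 to D5: 2.

2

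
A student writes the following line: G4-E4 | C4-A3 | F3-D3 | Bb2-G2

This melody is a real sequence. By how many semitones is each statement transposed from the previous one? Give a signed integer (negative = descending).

Taking 2-note groups, the heads are G4, C4, F3, Bb2: the pattern moves down a 5th.
Counting half-steps from G4 to C4: -7.

-7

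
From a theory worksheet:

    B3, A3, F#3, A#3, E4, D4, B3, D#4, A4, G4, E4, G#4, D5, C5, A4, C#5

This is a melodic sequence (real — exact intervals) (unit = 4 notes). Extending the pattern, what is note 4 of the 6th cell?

B5

The unit is 4 notes. Position-4 pitches of the 4 shown cells: A#3, D#4, G#4, C#5.
Each moves up a 4th. Continuing: F#5 → B5.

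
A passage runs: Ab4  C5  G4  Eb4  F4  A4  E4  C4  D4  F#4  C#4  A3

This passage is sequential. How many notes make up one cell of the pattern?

Try groups of 4 (3 cells in 12 notes):
Ab4 C5 G4 Eb4 | F4 A4 E4 C4 | D4 F#4 C#4 A3
That's a consistent down a 3rd shift per cell, and no other grouping gives one.

4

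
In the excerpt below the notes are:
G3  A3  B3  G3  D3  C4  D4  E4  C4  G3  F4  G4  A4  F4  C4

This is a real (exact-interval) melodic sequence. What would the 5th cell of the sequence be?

Eb5 F5 G5 Eb5 Bb4

With a 5-note motive the entries are G3, C4, F4, each up a 4th from the previous.
Continuing the starts: Bb4 → Eb5.
Statement 5 starts on Eb5 and keeps the same exact contour: Eb5 F5 G5 Eb5 Bb4.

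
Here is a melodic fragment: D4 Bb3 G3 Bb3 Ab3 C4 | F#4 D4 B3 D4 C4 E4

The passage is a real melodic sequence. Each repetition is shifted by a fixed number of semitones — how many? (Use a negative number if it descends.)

4

Taking 6-note groups, the heads are D4, F#4: the pattern moves up a 3rd.
D4→F#4 is 66 − 62 = 4 semitones.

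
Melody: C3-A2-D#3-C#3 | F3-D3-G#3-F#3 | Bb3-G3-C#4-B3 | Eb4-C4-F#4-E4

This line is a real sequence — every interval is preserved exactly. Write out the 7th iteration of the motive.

Taking 4-note groups, the heads are C3, F3, Bb3, Eb4: the pattern moves up a 4th.
Extending up a 4th: Ab4 → Db5 → Gb5.
From Gb5 the exact shape gives Gb5 Eb5 A5 G5.

Gb5 Eb5 A5 G5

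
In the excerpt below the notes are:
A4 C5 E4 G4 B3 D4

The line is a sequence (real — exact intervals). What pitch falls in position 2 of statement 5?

E3

With 2-note cells, note 2 of each statement runs C5, G4, D4.
Each moves down a 4th. Continuing: A3 → E3.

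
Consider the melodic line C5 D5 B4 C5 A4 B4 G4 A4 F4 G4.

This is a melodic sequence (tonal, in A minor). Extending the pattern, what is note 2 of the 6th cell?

The unit is 2 notes. Position-2 pitches of the 5 shown cells: D5, C5, B4, A4, G4.
One more down a 2nd gives F4.

F4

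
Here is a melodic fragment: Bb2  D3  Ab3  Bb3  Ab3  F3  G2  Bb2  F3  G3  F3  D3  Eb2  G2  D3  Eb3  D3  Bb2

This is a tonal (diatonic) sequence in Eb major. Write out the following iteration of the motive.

C2 Eb2 Bb2 C3 Bb2 G2

With a 6-note motive the entries are Bb2, G2, Eb2, each down a 3rd from the previous.
So cell 4 is C2 Eb2 Bb2 C3 Bb2 G2.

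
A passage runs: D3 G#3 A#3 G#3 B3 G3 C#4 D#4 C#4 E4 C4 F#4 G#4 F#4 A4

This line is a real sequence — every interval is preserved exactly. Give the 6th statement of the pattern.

The 5-note cells begin on D3, G3, C4 — each up a 4th from the last.
Carrying on: F4 → Bb4 → Eb5.
So cell 6 is Eb5 A5 B5 A5 C6.

Eb5 A5 B5 A5 C6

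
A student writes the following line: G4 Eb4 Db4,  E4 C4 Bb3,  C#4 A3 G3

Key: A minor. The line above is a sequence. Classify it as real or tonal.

Each cell has the same semitone pattern (-4, -2) — intervals are preserved exactly.
And Eb4 lies outside A minor, so the sequence is real rather than tonal.

real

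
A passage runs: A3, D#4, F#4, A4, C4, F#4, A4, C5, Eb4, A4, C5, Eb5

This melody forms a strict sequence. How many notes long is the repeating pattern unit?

There are 12 notes; a 4-note unit gives 3 cells:
A3 D#4 F#4 A4 | C4 F#4 A4 C5 | Eb4 A4 C5 Eb5
Each cell is the previous one up a 3rd — so the unit is 4 notes.

4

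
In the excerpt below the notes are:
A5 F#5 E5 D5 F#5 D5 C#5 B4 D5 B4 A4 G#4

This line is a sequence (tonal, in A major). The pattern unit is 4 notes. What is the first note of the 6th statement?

Taking 4-note groups, the heads are A5, F#5, D5: the pattern moves down a 3rd.
Extending the heads down a 3rd: B4 → G#4 → E4.

E4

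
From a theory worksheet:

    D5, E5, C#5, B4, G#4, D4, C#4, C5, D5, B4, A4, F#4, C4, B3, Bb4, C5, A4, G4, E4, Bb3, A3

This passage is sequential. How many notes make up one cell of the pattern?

Try groups of 7 (3 cells in 21 notes):
D5 E5 C#5 B4 G#4 D4 C#4 | C5 D5 B4 A4 F#4 C4 B3 | Bb4 C5 A4 G4 E4 Bb3 A3
That's a consistent down a 2nd shift per cell, and no other grouping gives one.

7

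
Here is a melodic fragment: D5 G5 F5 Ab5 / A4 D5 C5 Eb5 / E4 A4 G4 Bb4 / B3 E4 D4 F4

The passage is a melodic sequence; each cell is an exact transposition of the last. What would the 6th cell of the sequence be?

Unit = 4 notes; the statements start on D5, A4, E4, B3, moving down a 4th each time.
Continuing the starts: F#3 → C#3.
So cell 6 is C#3 F#3 E3 G3.

C#3 F#3 E3 G3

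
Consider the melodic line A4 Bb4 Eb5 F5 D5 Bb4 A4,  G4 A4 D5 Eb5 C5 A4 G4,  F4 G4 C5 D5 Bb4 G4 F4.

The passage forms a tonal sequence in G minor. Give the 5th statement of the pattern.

The 7-note cells begin on A4, G4, F4 — each down a 2nd from the last.
Extending down a 2nd: Eb4 → D4.
Statement 5 starts on D4 and keeps the same diatonic contour: D4 Eb4 A4 Bb4 G4 Eb4 D4.

D4 Eb4 A4 Bb4 G4 Eb4 D4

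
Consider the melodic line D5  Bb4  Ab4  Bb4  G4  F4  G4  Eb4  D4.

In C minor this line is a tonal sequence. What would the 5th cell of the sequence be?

Unit = 3 notes; the statements start on D5, Bb4, G4, moving down a 3rd each time.
Carrying on: Eb4 → C4.
From C4 the diatonic shape gives C4 Ab3 G3.

C4 Ab3 G3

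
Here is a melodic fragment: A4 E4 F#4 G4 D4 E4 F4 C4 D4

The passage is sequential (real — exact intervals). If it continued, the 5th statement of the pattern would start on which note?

Db4

Taking 3-note groups, the heads are A4, G4, F4: the pattern moves down a 2nd.
Extending the heads down a 2nd: Eb4 → Db4.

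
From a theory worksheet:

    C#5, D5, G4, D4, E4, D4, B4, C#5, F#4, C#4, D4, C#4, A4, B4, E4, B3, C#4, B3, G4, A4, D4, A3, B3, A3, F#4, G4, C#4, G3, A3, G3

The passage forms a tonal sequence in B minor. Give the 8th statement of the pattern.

The 6-note cells begin on C#5, B4, A4, G4, F#4 — each down a 2nd from the last.
Continuing the starts: E4 → D4 → C#4.
So cell 8 is C#4 D4 G3 D3 E3 D3.

C#4 D4 G3 D3 E3 D3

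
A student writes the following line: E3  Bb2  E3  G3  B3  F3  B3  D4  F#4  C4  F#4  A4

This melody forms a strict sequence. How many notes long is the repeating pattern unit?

Try groups of 4 (3 cells in 12 notes):
E3 Bb2 E3 G3 | B3 F3 B3 D4 | F#4 C4 F#4 A4
That's a consistent up a 5th shift per cell, and no other grouping gives one.

4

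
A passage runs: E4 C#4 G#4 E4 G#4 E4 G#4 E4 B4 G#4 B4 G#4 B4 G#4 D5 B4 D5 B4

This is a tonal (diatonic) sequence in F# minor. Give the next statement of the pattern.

D5 B4 F#5 D5 F#5 D5

With a 6-note motive the entries are E4, G#4, B4, each up a 3rd from the previous.
From D5 the diatonic shape gives D5 B4 F#5 D5 F#5 D5.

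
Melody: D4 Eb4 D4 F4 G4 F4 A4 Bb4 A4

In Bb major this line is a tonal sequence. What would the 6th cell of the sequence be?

G5 A5 G5

The 3-note cells begin on D4, F4, A4 — each up a 3rd from the last.
Extending up a 3rd: C5 → Eb5 → G5.
Statement 6 starts on G5 and keeps the same diatonic contour: G5 A5 G5.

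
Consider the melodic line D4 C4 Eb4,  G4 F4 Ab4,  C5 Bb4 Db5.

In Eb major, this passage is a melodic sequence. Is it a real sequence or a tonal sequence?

Each cell has the same semitone pattern (-2, 3) — intervals are preserved exactly.
And Db5 lies outside Eb major, so the sequence is real rather than tonal.

real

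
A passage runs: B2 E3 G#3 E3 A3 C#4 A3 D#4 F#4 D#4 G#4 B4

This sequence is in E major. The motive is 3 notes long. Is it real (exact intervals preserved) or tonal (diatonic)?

tonal

Every note is diatonic to E major.
Cell 1 has +5 semitones from note 1 to 2, but cell 3 has +6 — the interval quality changes while the contour stays the same, which is the hallmark of a tonal sequence.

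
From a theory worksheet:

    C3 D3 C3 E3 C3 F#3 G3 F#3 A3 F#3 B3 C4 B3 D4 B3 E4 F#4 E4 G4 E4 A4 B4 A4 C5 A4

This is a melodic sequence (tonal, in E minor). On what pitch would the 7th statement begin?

G5

With a 5-note motive the entries are C3, F#3, B3, E4, A4, each up a 4th from the previous.
Extending the heads up a 4th: D5 → G5.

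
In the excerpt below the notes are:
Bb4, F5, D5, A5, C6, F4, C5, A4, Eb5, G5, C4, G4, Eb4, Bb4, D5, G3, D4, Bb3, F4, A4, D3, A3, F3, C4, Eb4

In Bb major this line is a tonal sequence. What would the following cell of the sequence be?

A2 Eb3 C3 G3 Bb3

The 5-note cells begin on Bb4, F4, C4, G3, D3 — each down a 4th from the last.
Statement 6 starts on A2 and keeps the same diatonic contour: A2 Eb3 C3 G3 Bb3.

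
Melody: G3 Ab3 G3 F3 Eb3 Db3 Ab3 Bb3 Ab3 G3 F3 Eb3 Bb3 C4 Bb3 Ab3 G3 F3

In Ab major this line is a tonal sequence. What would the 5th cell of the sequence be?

The 6-note cells begin on G3, Ab3, Bb3 — each up a 2nd from the last.
Carrying on: C4 → Db4.
So cell 5 is Db4 Eb4 Db4 C4 Bb3 Ab3.

Db4 Eb4 Db4 C4 Bb3 Ab3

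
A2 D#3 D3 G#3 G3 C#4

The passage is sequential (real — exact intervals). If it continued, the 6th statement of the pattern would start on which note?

Bb4

Taking 2-note groups, the heads are A2, D3, G3: the pattern moves up a 4th.
Extending the heads up a 4th: C4 → F4 → Bb4.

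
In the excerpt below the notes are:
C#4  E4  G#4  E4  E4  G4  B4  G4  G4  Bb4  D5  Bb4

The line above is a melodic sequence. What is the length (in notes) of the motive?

There are 12 notes; a 4-note unit gives 3 cells:
C#4 E4 G#4 E4 | E4 G4 B4 G4 | G4 Bb4 D5 Bb4
Each cell is the previous one up a 3rd — so the unit is 4 notes.

4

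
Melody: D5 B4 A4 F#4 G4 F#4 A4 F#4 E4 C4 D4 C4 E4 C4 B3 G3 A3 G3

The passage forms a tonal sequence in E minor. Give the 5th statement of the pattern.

F#3 D3 C3 A2 B2 A2

The 6-note cells begin on D5, A4, E4 — each down a 4th from the last.
Continuing the starts: B3 → F#3.
So cell 5 is F#3 D3 C3 A2 B2 A2.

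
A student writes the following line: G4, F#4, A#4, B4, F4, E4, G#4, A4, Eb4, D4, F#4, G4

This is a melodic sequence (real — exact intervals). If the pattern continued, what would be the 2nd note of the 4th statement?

C4

Grouping in 4s, the 2nd note of each cell is F#4, E4, D4.
One more down a 2nd gives C4.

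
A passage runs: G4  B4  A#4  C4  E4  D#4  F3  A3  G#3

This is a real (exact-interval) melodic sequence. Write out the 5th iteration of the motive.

Eb2 G2 F#2

Taking 3-note groups, the heads are G4, C4, F3: the pattern moves down a 5th.
Continuing the starts: Bb2 → Eb2.
So cell 5 is Eb2 G2 F#2.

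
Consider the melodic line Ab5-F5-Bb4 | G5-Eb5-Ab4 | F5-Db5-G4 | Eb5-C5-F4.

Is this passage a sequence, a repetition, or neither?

sequence

Each 3-note cell is the previous one transposed down a 2nd.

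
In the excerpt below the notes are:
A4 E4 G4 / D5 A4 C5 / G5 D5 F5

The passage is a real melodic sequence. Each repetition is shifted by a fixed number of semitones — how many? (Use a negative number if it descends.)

5

Unit = 3 notes; the statements start on A4, D5, G5, moving up a 4th each time.
A4→D5 is 74 − 69 = 5 semitones.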